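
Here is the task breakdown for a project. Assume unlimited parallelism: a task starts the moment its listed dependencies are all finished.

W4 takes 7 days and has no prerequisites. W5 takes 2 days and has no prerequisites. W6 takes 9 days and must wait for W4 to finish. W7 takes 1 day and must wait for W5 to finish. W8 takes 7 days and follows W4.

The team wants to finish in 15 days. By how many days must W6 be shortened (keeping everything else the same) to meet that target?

Current finish: 16 days; target: 15.
W6 is on every critical path, so each day cut from W6 cuts the finish by one (this holds down to a finish of 14).
Need 16 − 15 = 1 day off W6 → W6 becomes 8 days, finish becomes 15.

1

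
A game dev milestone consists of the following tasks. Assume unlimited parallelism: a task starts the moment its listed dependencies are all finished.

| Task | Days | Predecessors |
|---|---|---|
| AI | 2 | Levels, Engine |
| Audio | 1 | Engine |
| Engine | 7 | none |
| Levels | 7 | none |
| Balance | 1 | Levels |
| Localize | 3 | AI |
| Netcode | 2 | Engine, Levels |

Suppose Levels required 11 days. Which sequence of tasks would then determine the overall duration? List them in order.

Levels, AI, Localize

As given, the longest chain is Levels→AI→Localize = 7+2+3 = 12, so the finish is 12 days.
Levels is on the critical path; changing it to 11 makes that path 16 days.
No other chain overtakes it, so the finish is 16 days.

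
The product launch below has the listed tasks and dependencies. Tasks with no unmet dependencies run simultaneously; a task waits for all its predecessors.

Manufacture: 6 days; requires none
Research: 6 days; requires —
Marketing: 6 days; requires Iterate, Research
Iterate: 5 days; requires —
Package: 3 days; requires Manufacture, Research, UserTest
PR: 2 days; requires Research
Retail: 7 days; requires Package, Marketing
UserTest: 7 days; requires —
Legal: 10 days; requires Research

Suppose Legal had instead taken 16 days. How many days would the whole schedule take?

The binding path is Research→Marketing→Retail = 6+6+7 = 19; finish at 19 days.
Legal is off the critical path — its longest chain is 16 days, giving 3 of slack.
Now Research→Legal = 6+16 = 22 is longest, so the finish becomes 22 days.

22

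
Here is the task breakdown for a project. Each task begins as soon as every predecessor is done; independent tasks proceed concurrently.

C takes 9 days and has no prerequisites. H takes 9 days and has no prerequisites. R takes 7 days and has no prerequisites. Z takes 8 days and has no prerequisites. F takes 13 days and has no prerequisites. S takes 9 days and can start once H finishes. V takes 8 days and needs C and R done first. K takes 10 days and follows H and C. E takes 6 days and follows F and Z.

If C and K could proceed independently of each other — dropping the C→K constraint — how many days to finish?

Before: longest chain C→K = 9+10 = 19, finish 19.
Dropping C→K doesn't change K's earliest start (9); another predecessor still binds.
After: H→K = 9+10 = 19 → 19 days.

19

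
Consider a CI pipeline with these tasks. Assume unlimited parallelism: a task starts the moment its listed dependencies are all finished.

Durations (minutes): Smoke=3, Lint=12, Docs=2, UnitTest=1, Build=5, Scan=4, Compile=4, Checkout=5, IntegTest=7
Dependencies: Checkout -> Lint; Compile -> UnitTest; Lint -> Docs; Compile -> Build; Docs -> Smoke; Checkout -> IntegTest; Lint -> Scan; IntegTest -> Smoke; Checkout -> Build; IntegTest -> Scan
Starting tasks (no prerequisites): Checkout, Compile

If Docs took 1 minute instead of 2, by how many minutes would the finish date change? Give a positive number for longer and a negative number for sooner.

Baseline: Checkout→Lint→Docs→Smoke = 5+12+2+3 = 22 → 22 minutes.
Since Docs is critical, the -1 change carries straight to that chain (now 21 minutes).
No other chain overtakes it, so the finish is 21 minutes.
Change in finish: 21 − 22 = -1 minutes.

-1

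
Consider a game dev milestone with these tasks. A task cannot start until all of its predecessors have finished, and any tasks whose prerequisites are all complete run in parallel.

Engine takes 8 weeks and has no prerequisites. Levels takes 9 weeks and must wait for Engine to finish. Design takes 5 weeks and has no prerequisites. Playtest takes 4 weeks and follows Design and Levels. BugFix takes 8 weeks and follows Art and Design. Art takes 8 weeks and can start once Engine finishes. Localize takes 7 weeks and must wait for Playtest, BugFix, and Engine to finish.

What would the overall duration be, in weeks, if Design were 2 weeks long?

Critical path before the change: Engine→Art→BugFix→Localize = 8+8+8+7 = 31 giving 31 weeks.
The longest path through Design is only 20 weeks, so Design has float 11.
The critical path is still Engine→Art→BugFix→Localize; finish is now 31 weeks.

31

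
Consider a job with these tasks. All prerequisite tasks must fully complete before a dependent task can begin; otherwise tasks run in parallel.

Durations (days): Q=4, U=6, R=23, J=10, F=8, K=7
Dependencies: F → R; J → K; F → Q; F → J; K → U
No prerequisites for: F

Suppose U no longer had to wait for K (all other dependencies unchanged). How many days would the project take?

Original critical path: F→J→K→U = 8+10+7+6 = 31 ⇒ 31 days.
Without K→U, U's earliest start moves from 25 to 0.
New critical path: F→R = 8+23 = 31 ⇒ 31 days.

31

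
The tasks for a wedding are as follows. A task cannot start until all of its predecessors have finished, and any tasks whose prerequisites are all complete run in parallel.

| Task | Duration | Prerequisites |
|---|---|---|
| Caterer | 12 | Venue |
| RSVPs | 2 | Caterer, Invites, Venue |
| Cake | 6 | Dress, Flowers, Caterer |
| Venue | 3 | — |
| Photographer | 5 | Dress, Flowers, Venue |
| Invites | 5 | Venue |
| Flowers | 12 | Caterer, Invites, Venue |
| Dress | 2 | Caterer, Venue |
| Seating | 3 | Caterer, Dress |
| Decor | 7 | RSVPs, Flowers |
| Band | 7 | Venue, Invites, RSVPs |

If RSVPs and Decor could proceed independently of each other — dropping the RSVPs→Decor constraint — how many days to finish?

34

With the dependency in place, Venue→Caterer→Flowers→Decor = 3+12+12+7 = 34 sets the finish at 34 days.
Dropping RSVPs→Decor doesn't change Decor's earliest start (27); another predecessor still binds.
After: Venue→Caterer→Flowers→Decor = 3+12+12+7 = 34 → 34 days.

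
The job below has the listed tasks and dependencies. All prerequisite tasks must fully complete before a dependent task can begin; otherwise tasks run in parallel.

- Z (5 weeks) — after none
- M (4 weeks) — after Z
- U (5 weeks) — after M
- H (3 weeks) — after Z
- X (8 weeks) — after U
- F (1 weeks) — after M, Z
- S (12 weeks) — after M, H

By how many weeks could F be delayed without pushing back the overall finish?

Critical path: Z→M→U→X = 5+4+5+8 = 22, so the finish is 22 weeks.
Longest path through F: 10 weeks (earliest finish 10, latest finish 22).
Slack of F = 21 − 9 = 12 weeks.

12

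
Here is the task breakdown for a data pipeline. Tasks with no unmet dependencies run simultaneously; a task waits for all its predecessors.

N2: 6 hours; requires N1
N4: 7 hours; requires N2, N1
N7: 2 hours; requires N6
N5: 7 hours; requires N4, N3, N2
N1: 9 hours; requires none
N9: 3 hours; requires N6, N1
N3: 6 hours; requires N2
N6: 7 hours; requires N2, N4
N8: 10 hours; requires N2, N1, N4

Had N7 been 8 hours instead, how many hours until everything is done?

The binding path is N1→N2→N4→N6→N9 = 9+6+7+7+3 = 32; finish at 32 hours.
N7 has 1 hour of float (longest path through it is 31).
New critical path: N1→N2→N4→N6→N7 = 9+6+7+7+8 = 37 ⇒ 37 hours.

37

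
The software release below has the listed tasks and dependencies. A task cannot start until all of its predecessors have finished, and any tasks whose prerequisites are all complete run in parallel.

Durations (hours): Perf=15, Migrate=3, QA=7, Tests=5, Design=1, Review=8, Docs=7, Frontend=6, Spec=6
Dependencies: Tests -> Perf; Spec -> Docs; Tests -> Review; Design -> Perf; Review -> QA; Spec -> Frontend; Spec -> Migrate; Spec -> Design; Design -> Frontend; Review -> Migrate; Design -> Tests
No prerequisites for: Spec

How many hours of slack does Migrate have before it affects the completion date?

Critical path: Spec→Design→Tests→Review→QA = 6+1+5+8+7 = 27, so the finish is 27 hours.
Migrate finishes as early as 23 and must finish by 27.
Float = 27 − 23 = 4.

4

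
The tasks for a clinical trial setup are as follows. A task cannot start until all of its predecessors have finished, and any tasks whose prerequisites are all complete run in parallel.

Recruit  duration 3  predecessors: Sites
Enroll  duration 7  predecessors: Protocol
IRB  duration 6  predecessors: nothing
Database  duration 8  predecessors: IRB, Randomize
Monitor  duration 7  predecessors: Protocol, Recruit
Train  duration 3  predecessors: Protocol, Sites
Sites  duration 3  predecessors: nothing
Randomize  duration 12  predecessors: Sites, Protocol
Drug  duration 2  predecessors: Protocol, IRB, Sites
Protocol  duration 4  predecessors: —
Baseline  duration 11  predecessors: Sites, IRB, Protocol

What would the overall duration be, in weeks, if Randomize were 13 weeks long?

25

The binding path is Protocol→Randomize→Database = 4+12+8 = 24; finish at 24 weeks.
Randomize is on the critical path; changing it to 13 makes that path 25 weeks.
No other chain overtakes it, so the finish is 25 weeks.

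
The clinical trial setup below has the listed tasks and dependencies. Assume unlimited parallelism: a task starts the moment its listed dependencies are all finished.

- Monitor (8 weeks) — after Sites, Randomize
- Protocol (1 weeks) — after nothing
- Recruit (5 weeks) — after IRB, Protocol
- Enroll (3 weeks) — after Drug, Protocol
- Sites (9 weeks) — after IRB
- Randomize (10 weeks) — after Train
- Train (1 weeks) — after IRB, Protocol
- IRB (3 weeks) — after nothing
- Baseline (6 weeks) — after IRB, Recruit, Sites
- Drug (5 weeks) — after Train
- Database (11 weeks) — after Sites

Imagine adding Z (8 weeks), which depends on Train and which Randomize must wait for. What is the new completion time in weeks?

Originally the clinical trial setup takes 23 weeks.
With Z inserted, Randomize now waits for max(Train, Z).
New critical path: IRB→Train→Z→Randomize→Monitor = 3+1+8+10+8 = 30 ⇒ 30 weeks.

30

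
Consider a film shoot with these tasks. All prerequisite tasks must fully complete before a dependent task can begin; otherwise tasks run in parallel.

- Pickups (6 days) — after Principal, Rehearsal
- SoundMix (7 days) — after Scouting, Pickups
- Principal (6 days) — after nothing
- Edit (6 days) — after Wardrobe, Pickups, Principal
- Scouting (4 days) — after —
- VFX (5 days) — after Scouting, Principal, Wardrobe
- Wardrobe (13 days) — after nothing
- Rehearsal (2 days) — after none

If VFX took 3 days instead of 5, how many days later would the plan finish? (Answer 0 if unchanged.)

0

The binding path is Wardrobe→Edit = 13+6 = 19; finish at 19 days.
VFX is off the critical path — its longest chain is 18 days, giving 1 of slack.
No other chain overtakes it, so the finish is 19 days.
Change in finish: 19 − 19 = +0 days.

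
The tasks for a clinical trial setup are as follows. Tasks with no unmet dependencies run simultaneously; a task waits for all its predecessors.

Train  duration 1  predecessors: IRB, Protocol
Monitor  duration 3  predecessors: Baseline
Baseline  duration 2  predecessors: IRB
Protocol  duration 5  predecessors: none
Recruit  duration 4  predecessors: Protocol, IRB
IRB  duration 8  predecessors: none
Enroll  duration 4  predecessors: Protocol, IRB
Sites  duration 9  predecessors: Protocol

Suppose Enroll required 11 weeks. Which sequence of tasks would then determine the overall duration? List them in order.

IRB, Enroll

Critical path before the change: Protocol→Sites = 5+9 = 14 giving 14 weeks.
The longest path through Enroll is only 12 weeks, so Enroll has float 2.
New critical path: IRB→Enroll = 8+11 = 19 ⇒ 19 weeks.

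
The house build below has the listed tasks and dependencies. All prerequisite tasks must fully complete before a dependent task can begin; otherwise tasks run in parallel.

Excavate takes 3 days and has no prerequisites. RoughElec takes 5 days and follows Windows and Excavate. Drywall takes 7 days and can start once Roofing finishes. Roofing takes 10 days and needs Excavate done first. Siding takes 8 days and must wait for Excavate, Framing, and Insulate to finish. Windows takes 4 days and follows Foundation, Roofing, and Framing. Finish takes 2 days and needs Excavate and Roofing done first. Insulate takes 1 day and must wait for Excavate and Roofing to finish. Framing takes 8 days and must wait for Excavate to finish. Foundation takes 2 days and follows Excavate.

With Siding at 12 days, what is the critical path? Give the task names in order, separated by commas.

Excavate, Roofing, Insulate, Siding

The binding path is Excavate→Roofing→Insulate→Siding = 3+10+1+8 = 22; finish at 22 days.
Siding is on the critical path; changing it to 12 makes that path 26 days.
That remains the longest chain; total 26 days.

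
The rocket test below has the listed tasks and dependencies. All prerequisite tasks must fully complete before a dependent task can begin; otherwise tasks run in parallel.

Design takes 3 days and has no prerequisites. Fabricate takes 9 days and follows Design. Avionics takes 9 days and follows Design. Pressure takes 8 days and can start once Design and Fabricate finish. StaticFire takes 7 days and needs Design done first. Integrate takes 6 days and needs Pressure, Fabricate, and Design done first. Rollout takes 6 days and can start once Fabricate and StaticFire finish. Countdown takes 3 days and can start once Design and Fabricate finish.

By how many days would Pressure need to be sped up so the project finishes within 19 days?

7

Current finish: 26 days; target: 19.
Pressure is on every critical path, so each day cut from Pressure cuts the finish by one (this holds down to a finish of 19).
Need 26 − 19 = 7 days off Pressure → Pressure becomes 1 day, finish becomes 19.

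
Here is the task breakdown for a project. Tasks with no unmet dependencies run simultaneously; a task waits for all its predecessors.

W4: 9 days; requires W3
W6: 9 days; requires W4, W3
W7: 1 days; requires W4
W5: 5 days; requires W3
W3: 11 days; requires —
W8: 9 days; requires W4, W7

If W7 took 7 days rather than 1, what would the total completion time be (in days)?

As given, the longest chain is W3→W4→W7→W8 = 11+9+1+9 = 30, so the finish is 30 days.
W7 lies on that path, so at 7 days the path becomes 36 days.
No other chain overtakes it, so the finish is 36 days.

36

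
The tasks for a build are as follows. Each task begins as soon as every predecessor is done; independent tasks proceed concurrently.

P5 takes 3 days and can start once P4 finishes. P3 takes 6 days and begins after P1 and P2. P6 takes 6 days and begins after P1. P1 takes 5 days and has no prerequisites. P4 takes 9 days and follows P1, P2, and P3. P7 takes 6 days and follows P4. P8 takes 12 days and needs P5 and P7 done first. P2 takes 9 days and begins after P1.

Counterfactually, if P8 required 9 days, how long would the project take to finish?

44

Critical path before the change: P1→P2→P3→P4→P7→P8 = 5+9+6+9+6+12 = 47 giving 47 days.
P8 is on the critical path; changing it to 9 makes that path 44 days.
The critical path is still P1→P2→P3→P4→P7→P8; finish is now 44 days.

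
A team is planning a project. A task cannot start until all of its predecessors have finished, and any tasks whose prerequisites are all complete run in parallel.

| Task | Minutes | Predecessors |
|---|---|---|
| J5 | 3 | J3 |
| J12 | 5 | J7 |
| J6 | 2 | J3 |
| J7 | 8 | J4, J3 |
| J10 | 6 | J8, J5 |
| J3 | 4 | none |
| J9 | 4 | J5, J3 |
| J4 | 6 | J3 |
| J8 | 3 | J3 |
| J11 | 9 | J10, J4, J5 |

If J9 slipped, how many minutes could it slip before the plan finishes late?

The longest chain is J3→J4→J7→J12 = 4+6+8+5 = 23; overall finish 23 minutes.
Longest path through J9: 11 minutes (earliest finish 11, latest finish 23).
Slack of J9 = 19 − 7 = 12 minutes.

12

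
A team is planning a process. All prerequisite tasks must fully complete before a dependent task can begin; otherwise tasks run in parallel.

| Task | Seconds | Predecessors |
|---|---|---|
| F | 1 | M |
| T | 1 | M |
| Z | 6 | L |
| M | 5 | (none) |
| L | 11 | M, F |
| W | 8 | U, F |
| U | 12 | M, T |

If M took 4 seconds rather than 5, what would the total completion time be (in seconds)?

Actual critical path: M→T→U→W = 5+1+12+8 = 26 ⇒ 26 seconds.
Since M is critical, the -1 change carries straight to that chain (now 25 seconds).
No other chain overtakes it, so the finish is 25 seconds.

25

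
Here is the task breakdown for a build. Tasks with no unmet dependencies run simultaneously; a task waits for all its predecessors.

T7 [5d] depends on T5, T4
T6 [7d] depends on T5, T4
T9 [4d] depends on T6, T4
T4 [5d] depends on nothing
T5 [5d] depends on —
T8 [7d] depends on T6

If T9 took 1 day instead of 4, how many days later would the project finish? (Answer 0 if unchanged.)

0

The binding path is T4→T6→T8 = 5+7+7 = 19; finish at 19 days.
T9 is off the critical path — its longest chain is 16 days, giving 3 of slack.
The critical path is still T4→T6→T8; finish is now 19 days.
Change in finish: 19 − 19 = +0 days.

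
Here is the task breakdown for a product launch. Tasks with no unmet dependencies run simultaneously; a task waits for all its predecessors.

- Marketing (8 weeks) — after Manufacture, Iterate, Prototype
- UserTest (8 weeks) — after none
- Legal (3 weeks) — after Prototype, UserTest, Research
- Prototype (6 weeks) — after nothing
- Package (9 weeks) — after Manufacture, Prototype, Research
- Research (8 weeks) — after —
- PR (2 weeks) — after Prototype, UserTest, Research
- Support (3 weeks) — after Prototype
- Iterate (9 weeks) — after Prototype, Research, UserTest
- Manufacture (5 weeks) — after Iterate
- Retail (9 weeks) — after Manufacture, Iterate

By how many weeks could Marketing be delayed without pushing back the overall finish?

The longest chain is Research→Iterate→Manufacture→Package = 8+9+5+9 = 31; overall finish 31 weeks.
The longest chain containing Marketing totals 30 weeks.
Slack of Marketing = 23 − 22 = 1 week.

1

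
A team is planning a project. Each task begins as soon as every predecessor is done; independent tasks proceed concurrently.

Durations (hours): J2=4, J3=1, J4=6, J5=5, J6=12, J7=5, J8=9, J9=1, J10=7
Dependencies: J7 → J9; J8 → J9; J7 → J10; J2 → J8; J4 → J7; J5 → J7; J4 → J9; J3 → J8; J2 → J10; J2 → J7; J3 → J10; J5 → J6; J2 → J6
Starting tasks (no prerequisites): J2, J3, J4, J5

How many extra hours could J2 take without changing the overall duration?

The longest chain is J4→J7→J10 = 6+5+7 = 18; overall finish 18 hours.
J2 finishes as early as 4 and must finish by 6.
So J2 can slip 6 − 4 = 2 hours.

2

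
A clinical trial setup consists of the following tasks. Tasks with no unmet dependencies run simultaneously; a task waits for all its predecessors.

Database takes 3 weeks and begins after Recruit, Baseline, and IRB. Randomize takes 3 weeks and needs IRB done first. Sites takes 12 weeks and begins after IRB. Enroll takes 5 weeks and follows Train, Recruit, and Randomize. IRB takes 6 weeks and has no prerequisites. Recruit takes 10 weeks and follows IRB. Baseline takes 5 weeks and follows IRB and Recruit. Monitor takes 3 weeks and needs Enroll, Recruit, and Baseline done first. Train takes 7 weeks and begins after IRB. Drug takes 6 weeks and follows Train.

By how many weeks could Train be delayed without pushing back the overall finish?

3

The longest chain is IRB→Recruit→Baseline→Database = 6+10+5+3 = 24; overall finish 24 weeks.
The longest chain containing Train totals 21 weeks.
So Train can slip 16 − 13 = 3 weeks.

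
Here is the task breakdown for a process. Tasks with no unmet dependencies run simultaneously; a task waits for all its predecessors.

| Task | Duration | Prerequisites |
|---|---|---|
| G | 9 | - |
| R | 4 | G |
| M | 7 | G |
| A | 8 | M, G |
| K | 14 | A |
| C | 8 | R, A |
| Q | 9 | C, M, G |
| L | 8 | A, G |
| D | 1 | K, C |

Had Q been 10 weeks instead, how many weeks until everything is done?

As given, the longest chain is G→M→A→C→Q = 9+7+8+8+9 = 41, so the finish is 41 weeks.
Since Q is critical, the +1 change carries straight to that chain (now 42 weeks).
No other chain overtakes it, so the finish is 42 weeks.

42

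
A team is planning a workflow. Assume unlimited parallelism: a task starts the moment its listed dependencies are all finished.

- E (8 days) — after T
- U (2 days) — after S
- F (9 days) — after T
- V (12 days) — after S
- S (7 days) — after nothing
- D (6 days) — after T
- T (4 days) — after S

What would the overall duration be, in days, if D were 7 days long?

The binding path is S→T→F = 7+4+9 = 20; finish at 20 days.
D is off the critical path — its longest chain is 17 days, giving 3 of slack.
The critical path is still S→T→F; finish is now 20 days.

20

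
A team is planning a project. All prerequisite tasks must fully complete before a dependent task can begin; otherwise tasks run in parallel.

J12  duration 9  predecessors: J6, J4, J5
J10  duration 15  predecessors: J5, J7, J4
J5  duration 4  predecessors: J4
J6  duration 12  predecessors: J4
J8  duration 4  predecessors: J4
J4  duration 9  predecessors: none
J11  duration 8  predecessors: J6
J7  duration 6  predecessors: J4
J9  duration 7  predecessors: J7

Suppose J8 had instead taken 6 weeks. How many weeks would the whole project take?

As given, the longest chain is J4→J6→J12 = 9+12+9 = 30, so the finish is 30 weeks.
J8 is off the critical path — its longest chain is 13 weeks, giving 17 of slack.
That remains the longest chain; total 30 weeks.

30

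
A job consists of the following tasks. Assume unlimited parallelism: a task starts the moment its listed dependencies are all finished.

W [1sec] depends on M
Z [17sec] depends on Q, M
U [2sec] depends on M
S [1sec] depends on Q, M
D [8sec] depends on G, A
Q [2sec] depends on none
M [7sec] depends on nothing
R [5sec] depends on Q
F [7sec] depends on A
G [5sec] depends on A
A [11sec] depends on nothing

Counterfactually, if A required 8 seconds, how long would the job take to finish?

As given, the longest chain is A→G→D = 11+5+8 = 24, so the finish is 24 seconds.
A is on the critical path; changing it to 8 makes that path 21 seconds.
The binding chain switches to M→Z = 7+17 = 24; finish 24 seconds.

24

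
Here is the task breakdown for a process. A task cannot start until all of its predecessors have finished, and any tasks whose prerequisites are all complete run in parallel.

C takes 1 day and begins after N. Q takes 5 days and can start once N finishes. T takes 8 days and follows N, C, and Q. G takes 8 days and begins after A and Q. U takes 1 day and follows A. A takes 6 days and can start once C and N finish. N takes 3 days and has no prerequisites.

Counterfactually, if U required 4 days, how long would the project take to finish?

18

Actual critical path: N→C→A→G = 3+1+6+8 = 18 ⇒ 18 days.
The longest path through U is only 11 days, so U has float 7.
The critical path is still N→C→A→G; finish is now 18 days.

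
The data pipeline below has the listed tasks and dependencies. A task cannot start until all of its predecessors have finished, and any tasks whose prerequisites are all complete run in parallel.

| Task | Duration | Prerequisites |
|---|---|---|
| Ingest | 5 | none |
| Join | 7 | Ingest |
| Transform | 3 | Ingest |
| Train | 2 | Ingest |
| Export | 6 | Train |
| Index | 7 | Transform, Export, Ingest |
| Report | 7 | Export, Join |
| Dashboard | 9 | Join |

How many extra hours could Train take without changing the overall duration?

Ingest→Join→Dashboard = 5+7+9 = 21 sets the makespan at 21 hours.
The longest chain containing Train totals 20 hours.
Slack of Train = 6 − 5 = 1 hour.

1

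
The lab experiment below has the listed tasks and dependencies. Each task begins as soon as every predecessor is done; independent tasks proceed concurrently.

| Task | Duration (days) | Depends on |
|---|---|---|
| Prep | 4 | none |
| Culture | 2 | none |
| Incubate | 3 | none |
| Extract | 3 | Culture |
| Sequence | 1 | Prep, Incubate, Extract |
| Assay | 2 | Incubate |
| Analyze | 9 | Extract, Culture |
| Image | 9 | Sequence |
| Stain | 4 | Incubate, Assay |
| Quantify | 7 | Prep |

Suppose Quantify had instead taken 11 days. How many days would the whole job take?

Baseline: Culture→Extract→Sequence→Image = 2+3+1+9 = 15 → 15 days.
Quantify has 4 days of float (longest path through it is 11).
The binding chain switches to Prep→Quantify = 4+11 = 15; finish 15 days.

15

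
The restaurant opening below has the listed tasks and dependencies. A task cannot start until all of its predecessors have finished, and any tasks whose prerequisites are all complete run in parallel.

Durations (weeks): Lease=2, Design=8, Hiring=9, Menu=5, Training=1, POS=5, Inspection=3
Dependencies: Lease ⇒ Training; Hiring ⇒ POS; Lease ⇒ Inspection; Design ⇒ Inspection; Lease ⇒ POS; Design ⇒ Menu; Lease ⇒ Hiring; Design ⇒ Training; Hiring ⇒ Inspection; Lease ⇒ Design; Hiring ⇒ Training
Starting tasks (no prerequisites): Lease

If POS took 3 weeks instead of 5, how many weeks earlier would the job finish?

Critical path before the change: Lease→Hiring→POS = 2+9+5 = 16 giving 16 weeks.
POS lies on that path, so at 3 weeks the path becomes 14 weeks.
New critical path: Lease→Design→Menu = 2+8+5 = 15 ⇒ 15 weeks.
Change in finish: 15 − 16 = -1 weeks.

1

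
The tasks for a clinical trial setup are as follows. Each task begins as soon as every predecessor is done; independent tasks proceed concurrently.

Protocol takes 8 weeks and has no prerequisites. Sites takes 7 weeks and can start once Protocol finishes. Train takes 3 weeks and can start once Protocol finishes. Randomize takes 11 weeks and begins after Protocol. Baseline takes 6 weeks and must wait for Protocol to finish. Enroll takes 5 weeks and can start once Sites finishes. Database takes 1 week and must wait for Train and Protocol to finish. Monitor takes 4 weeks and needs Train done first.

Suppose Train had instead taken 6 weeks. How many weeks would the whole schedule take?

Critical path before the change: Protocol→Sites→Enroll = 8+7+5 = 20 giving 20 weeks.
Train is off the critical path — its longest chain is 15 weeks, giving 5 of slack.
That remains the longest chain; total 20 weeks.

20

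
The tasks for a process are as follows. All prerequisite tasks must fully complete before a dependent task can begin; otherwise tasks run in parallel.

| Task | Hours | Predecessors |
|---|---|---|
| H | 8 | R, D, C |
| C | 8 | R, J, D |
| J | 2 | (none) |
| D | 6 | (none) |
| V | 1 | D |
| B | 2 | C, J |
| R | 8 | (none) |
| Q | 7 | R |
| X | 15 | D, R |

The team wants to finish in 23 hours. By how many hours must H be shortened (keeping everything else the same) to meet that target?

1

Current finish: 24 hours; target: 23.
H is on every critical path, so each hour cut from H cuts the finish by one (this holds down to a finish of 23).
Need 24 − 23 = 1 hour off H → H becomes 7 hours, finish becomes 23.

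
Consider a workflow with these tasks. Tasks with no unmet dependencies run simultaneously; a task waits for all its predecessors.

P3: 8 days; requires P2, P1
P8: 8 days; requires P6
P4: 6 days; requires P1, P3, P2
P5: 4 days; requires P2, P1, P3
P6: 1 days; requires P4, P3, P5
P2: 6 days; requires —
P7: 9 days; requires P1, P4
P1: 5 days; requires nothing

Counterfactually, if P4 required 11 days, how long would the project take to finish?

The binding path is P2→P3→P4→P6→P8 = 6+8+6+1+8 = 29; finish at 29 days.
P4 lies on that path, so at 11 days the path becomes 34 days.
No other chain overtakes it, so the finish is 34 days.

34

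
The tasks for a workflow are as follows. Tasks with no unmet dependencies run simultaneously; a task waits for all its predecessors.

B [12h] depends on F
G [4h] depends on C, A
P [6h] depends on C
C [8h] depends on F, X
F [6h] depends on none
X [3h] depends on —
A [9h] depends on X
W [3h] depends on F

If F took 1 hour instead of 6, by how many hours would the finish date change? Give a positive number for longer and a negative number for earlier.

Critical path before the change: F→C→P = 6+8+6 = 20 giving 20 hours.
F is on the critical path; changing it to 1 makes that path 15 hours.
New critical path: X→C→P = 3+8+6 = 17 ⇒ 17 hours.
Change in finish: 17 − 20 = -3 hours.

-3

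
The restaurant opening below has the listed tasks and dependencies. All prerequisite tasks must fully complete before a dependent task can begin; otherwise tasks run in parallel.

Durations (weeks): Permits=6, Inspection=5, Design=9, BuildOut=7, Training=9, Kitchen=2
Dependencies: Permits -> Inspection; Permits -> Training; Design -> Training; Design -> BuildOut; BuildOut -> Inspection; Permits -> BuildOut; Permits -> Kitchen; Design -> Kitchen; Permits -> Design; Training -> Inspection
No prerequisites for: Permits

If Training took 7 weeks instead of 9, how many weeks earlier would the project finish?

2

Baseline: Permits→Design→Training→Inspection = 6+9+9+5 = 29 → 29 weeks.
Training lies on that path, so at 7 weeks the path becomes 27 weeks.
The binding chain switches to Permits→Design→BuildOut→Inspection = 6+9+7+5 = 27; finish 27 weeks.
Change in finish: 27 − 29 = -2 weeks.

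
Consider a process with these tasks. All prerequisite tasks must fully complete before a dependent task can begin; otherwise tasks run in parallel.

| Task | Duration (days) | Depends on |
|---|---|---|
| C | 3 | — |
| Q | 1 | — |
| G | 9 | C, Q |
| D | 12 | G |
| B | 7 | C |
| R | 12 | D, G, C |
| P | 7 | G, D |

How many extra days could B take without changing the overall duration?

C→G→D→R = 3+9+12+12 = 36 sets the makespan at 36 days.
B finishes as early as 10 and must finish by 36.
So B can slip 36 − 10 = 26 days.

26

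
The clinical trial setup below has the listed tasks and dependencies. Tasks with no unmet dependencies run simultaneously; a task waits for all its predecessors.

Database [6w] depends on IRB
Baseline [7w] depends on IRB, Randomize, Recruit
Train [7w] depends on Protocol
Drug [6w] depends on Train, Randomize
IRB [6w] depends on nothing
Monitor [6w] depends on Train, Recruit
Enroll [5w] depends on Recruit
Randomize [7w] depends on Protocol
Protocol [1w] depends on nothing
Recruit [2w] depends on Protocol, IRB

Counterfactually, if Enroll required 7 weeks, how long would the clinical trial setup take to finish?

Actual critical path: Protocol→Randomize→Baseline = 1+7+7 = 15 ⇒ 15 weeks.
Enroll is off the critical path — its longest chain is 13 weeks, giving 2 of slack.
That remains the longest chain; total 15 weeks.

15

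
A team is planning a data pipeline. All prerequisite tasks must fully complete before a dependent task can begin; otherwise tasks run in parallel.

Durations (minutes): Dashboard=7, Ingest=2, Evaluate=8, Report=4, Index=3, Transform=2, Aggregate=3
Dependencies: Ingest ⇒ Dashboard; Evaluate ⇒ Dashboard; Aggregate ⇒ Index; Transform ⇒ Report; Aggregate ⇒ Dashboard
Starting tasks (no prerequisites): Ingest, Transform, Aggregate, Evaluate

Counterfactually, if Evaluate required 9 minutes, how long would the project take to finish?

As given, the longest chain is Evaluate→Dashboard = 8+7 = 15, so the finish is 15 minutes.
Since Evaluate is critical, the +1 change carries straight to that chain (now 16 minutes).
That remains the longest chain; total 16 minutes.

16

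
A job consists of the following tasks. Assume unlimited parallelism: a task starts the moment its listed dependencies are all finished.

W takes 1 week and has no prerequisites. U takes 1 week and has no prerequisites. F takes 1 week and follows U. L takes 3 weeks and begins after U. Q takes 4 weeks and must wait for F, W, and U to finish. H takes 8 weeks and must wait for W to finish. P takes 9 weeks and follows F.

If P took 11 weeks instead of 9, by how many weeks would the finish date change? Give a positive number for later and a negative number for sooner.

2

Baseline: U→F→P = 1+1+9 = 11 → 11 weeks.
P lies on that path, so at 11 weeks the path becomes 13 weeks.
No other chain overtakes it, so the finish is 13 weeks.
Change in finish: 13 − 11 = +2 weeks.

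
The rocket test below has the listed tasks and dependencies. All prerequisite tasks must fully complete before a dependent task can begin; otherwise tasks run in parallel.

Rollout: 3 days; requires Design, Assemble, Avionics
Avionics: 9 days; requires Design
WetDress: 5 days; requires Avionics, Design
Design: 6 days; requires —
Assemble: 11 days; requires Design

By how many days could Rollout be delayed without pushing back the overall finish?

Critical path: Design→Avionics→WetDress = 6+9+5 = 20, so the finish is 20 days.
Longest path through Rollout: 20 days (earliest finish 20, latest finish 20).
So Rollout can slip 20 − 20 = 0 days.

0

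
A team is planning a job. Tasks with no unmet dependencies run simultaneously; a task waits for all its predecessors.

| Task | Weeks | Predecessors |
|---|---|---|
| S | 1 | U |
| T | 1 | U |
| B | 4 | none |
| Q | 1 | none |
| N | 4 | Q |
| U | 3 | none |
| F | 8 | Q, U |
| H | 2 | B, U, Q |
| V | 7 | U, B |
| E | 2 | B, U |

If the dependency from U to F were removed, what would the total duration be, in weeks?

11

Original critical path: U→F = 3+8 = 11 ⇒ 11 weeks.
Without U→F, F's earliest start moves from 3 to 1.
After: B→V = 4+7 = 11 → 11 weeks.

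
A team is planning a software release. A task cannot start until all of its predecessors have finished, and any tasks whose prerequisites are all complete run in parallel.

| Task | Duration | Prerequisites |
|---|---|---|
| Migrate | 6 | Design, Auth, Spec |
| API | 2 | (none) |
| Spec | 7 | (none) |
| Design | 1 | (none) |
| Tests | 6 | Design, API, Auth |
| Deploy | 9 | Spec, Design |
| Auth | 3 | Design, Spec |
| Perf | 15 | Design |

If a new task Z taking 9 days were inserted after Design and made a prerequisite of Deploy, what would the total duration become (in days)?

19

Originally the job takes 16 days.
With Z inserted, Deploy now waits for max(Spec, Design, Z).
New critical path: Design→Z→Deploy = 1+9+9 = 19 ⇒ 19 days.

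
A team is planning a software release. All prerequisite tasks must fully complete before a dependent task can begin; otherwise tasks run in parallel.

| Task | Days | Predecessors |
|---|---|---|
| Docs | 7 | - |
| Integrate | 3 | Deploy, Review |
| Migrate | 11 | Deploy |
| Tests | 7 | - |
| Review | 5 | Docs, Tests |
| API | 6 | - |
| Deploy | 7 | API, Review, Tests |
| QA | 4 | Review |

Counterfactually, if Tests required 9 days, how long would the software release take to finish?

32

Baseline: Tests→Review→Deploy→Migrate = 7+5+7+11 = 30 → 30 days.
Since Tests is critical, the +2 change carries straight to that chain (now 32 days).
No other chain overtakes it, so the finish is 32 days.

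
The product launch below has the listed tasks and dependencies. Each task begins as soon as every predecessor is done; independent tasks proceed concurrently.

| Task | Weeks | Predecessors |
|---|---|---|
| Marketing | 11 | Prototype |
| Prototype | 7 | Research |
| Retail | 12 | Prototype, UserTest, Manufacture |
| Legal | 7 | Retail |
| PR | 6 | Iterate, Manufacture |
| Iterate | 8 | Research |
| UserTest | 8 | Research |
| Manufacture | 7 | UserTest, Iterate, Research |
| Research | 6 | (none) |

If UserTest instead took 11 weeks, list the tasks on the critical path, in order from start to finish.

Critical path before the change: Research→UserTest→Manufacture→Retail→Legal = 6+8+7+12+7 = 40 giving 40 weeks.
UserTest lies on that path, so at 11 weeks the path becomes 43 weeks.
The critical path is still Research→UserTest→Manufacture→Retail→Legal; finish is now 43 weeks.

Research, UserTest, Manufacture, Retail, Legal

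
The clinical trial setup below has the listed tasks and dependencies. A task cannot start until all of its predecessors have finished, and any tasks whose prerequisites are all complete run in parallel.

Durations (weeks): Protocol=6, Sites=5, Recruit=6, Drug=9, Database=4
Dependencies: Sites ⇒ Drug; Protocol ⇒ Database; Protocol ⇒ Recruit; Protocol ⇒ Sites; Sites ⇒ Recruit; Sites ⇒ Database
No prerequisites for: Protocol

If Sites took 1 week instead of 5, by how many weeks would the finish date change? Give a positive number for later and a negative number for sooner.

-4

As given, the longest chain is Protocol→Sites→Drug = 6+5+9 = 20, so the finish is 20 weeks.
Since Sites is critical, the -4 change carries straight to that chain (now 16 weeks).
That remains the longest chain; total 16 weeks.
Change in finish: 16 − 20 = -4 weeks.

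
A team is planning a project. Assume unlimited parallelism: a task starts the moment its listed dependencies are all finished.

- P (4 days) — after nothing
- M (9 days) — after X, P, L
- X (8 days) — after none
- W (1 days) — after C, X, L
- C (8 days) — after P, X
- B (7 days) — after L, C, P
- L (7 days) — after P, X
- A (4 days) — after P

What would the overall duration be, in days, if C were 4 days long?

24

The binding path is X→L→M = 8+7+9 = 24; finish at 24 days.
C has 1 day of float (longest path through it is 23).
The critical path is still X→L→M; finish is now 24 days.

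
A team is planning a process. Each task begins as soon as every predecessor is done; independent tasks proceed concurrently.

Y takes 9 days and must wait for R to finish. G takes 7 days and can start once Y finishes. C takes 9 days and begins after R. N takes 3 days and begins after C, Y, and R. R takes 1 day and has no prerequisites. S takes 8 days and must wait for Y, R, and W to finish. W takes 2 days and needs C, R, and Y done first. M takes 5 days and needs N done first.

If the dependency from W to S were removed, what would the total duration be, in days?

Original critical path: R→Y→W→S = 1+9+2+8 = 20 ⇒ 20 days.
Without W→S, S's earliest start moves from 12 to 10.
The longest chain is now R→Y→N→M = 1+9+3+5 = 18, so the plan takes 18 days.

18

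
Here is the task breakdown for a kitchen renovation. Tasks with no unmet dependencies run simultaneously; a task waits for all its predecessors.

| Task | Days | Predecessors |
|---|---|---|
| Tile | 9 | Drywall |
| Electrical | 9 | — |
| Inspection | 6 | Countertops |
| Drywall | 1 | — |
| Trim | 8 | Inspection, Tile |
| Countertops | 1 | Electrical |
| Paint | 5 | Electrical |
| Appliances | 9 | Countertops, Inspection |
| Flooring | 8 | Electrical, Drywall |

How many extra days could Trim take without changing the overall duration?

Critical path: Electrical→Countertops→Inspection→Appliances = 9+1+6+9 = 25, so the finish is 25 days.
The longest chain containing Trim totals 24 days.
So Trim can slip 25 − 24 = 1 day.

1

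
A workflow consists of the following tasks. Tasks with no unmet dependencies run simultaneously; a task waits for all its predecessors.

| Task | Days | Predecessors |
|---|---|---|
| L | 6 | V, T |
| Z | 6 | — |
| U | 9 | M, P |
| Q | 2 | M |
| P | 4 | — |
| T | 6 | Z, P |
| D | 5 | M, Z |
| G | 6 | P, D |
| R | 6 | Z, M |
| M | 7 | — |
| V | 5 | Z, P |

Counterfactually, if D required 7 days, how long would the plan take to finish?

As given, the longest chain is M→D→G = 7+5+6 = 18, so the finish is 18 days.
Since D is critical, the +2 change carries straight to that chain (now 20 days).
No other chain overtakes it, so the finish is 20 days.

20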